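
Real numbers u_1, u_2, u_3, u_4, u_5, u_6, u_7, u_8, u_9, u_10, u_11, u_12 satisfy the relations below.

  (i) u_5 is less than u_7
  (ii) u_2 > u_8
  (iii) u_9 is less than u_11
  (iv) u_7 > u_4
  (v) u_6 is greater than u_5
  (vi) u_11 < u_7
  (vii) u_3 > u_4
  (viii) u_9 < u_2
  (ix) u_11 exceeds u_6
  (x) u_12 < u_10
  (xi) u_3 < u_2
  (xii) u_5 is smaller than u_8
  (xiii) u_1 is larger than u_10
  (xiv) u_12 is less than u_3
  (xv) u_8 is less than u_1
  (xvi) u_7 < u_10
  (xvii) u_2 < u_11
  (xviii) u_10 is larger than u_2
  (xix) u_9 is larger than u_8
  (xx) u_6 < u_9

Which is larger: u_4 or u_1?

The relevant relations are u_4 < u_3; u_3 < u_2; u_2 < u_11; u_11 < u_7; u_7 < u_10; u_10 < u_1.
Together: u_4 < u_3 < u_2 < u_11 < u_7 < u_10 < u_1.
So u_4 < u_1; u_1 is the larger of the two.

u_1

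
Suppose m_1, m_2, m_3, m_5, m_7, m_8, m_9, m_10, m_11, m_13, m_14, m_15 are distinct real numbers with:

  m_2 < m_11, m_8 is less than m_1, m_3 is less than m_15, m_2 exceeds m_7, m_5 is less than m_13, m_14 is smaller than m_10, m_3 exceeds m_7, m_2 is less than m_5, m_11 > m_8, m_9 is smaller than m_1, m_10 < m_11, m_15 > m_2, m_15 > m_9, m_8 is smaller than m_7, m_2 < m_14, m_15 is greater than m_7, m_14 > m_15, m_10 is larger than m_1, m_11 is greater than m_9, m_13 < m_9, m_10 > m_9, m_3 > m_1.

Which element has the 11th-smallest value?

The consecutive relations fix a unique order: m_8 < m_7 < m_2 < m_5 < m_13 < m_9 < m_1 < m_3 < m_15 < m_14 < m_10 < m_11.
Counting 11 from the smallest end gives m_10.

m_10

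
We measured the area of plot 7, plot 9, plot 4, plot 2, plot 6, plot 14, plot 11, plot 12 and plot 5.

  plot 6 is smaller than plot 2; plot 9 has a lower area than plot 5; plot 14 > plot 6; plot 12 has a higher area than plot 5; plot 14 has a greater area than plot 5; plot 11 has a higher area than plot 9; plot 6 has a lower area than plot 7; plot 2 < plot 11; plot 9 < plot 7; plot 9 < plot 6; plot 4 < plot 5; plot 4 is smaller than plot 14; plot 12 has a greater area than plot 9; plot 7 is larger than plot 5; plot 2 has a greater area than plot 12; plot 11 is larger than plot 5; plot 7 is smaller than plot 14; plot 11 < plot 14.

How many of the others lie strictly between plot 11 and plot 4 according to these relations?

3

Chaining upward from plot 4 reaches: plot 5, plot 12, plot 7, plot 2, plot 14.
Chaining downward from plot 11 reaches: plot 9, plot 6, plot 5, plot 12, plot 2.
Strictly between plot 4 and plot 11 are those in both lists: plot 5, plot 12, plot 2 — 3 elements.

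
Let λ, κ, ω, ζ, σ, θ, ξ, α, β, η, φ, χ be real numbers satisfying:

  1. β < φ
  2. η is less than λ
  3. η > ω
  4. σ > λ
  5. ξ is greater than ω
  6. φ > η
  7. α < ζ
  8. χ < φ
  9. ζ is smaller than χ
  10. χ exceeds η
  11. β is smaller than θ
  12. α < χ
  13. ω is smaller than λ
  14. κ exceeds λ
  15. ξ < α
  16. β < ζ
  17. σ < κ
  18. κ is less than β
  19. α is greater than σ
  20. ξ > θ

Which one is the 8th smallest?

Chaining the given pairs: ω < η < λ < σ < κ < β < θ < ξ < α < ζ < χ < φ.
Counting 8 from the smallest end gives ξ.

ξ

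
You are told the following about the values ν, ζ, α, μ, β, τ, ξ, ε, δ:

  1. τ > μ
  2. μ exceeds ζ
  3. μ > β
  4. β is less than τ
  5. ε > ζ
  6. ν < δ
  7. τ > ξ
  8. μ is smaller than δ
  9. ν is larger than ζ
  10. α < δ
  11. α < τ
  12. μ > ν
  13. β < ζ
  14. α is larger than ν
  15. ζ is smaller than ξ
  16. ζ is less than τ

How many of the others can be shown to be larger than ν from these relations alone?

4

Directly above ν: α, μ, δ.
One step further: τ (4 so far).
Nothing else is reachable above ν; 4 in all.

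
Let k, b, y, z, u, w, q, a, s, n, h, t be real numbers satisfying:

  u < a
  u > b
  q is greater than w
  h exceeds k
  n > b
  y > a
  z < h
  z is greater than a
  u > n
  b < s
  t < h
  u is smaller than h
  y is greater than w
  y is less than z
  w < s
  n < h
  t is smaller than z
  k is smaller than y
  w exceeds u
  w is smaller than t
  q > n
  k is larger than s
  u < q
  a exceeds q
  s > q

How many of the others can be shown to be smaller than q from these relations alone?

The elements the relations force below q are b, n, u, w — no chain reaches any other.
That is 4.

4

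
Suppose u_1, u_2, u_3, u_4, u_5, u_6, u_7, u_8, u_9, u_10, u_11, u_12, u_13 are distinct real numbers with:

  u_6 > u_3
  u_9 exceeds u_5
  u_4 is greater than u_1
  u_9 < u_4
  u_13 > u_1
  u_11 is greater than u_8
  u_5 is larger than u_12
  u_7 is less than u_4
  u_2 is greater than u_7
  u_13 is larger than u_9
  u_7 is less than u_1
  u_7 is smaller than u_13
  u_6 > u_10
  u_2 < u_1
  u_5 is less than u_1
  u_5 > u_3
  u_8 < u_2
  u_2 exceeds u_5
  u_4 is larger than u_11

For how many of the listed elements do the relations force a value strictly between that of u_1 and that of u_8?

Chaining upward from u_8 reaches: u_2, u_11, u_4, u_13.
Chaining downward from u_1 reaches: u_12, u_3, u_7, u_5, u_2.
Strictly between u_8 and u_1 are those in both lists: u_2 — 1 element.

1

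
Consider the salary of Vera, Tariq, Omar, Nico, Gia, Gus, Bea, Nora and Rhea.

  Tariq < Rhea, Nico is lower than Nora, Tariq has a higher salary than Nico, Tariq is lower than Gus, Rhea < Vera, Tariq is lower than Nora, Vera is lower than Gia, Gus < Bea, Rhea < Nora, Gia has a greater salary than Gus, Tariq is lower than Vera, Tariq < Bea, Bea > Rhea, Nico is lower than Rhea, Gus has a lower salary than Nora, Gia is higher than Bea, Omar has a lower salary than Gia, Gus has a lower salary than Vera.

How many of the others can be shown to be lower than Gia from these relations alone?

7

Directly below Gia: Omar, Gus, Bea, Vera.
One step further: Tariq, Rhea (6 so far).
One step further: Nico (7 so far).
No other element is forced below Gia by the given relations, so the count is 7.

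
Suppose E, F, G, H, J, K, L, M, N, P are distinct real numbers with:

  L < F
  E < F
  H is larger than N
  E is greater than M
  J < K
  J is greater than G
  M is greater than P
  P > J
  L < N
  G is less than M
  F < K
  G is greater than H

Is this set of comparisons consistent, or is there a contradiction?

The single ordering L < N < H < G < J < P < M < E < F < K satisfies every listed relation, so no contradiction arises.

consistent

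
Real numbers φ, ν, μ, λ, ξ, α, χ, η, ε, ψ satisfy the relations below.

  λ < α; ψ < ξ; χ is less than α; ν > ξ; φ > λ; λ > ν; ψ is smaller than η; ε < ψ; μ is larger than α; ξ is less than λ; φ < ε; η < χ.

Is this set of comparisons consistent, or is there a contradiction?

Chaining the given relations yields ξ < ν < λ < φ < ε < ψ, so ξ < ψ. But one relation states ψ < ξ. These cannot both hold.

inconsistent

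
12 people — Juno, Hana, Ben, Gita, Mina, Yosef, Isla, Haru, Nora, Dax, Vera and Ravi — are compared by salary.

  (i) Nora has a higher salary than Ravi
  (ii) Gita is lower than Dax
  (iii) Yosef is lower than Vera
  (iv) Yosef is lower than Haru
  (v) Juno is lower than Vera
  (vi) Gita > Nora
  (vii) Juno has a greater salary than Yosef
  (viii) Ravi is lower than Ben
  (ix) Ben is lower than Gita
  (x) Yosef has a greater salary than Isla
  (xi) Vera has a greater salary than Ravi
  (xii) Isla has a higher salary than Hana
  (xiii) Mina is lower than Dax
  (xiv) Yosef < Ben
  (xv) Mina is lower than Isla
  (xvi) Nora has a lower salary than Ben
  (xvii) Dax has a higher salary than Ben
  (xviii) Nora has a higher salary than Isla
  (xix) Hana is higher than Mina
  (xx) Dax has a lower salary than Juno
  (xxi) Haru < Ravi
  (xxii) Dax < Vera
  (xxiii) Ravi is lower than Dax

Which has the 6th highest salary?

Chaining the given pairs: Mina < Hana < Isla < Yosef < Haru < Ravi < Nora < Ben < Gita < Dax < Juno < Vera.
The 6th largest is Nora.

Nora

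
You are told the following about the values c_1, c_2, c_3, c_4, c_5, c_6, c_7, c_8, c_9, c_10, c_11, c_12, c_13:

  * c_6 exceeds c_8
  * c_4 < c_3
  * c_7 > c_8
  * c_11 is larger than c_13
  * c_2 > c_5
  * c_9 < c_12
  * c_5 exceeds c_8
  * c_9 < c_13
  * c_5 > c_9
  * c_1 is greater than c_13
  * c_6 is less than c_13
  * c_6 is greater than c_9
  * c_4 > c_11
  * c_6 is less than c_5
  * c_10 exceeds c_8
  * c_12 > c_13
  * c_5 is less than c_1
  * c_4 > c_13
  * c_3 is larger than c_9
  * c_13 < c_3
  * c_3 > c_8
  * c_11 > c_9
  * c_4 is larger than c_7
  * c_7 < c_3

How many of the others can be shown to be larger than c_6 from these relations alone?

8

The elements the relations force above c_6 are c_5, c_2, c_13, c_11, c_4, c_3, c_12, c_1 — no chain reaches any other.
That is 8.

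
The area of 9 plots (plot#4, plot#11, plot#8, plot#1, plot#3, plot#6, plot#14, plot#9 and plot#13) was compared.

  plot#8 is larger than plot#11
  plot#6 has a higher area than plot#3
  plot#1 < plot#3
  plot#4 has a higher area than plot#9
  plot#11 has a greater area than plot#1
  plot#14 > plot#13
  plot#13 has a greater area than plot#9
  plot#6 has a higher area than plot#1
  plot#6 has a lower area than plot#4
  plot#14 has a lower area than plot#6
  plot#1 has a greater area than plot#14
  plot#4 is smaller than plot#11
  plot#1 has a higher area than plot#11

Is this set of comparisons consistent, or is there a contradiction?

We have plot#11 < plot#1 stated directly, yet also plot#1 < plot#3 < plot#6 < plot#4 < plot#11 by chaining the others — so plot#1 < plot#11. Contradiction.

inconsistent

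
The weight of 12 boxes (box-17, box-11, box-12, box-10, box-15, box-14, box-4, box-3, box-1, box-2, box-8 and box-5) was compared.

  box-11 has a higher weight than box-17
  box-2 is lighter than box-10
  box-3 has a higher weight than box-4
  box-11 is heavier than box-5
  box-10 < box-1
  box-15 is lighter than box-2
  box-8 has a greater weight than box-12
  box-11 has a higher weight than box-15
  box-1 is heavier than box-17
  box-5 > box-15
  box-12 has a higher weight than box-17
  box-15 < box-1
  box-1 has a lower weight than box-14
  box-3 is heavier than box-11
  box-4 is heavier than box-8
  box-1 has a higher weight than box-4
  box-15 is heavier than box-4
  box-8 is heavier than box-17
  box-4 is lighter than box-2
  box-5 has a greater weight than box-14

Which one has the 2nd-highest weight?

box-11

The consecutive relations fix a unique order: box-17 < box-12 < box-8 < box-4 < box-15 < box-2 < box-10 < box-1 < box-14 < box-5 < box-11 < box-3.
Counting 2 from the largest end gives box-11.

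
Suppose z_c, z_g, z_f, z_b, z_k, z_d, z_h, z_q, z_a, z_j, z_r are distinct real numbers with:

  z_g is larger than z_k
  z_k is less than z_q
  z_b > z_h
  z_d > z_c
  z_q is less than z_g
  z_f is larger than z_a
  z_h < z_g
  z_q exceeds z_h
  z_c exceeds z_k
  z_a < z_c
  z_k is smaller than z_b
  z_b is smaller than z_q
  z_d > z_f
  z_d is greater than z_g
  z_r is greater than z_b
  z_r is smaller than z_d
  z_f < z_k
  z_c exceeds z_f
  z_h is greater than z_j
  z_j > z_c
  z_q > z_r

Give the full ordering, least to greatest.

The consecutive links are each given: z_a < z_f; z_f < z_k; z_k < z_c; z_c < z_j; z_j < z_h; z_h < z_b; z_b < z_r; z_r < z_q; z_q < z_g; z_g < z_d.

z_a < z_f < z_k < z_c < z_j < z_h < z_b < z_r < z_q < z_g < z_d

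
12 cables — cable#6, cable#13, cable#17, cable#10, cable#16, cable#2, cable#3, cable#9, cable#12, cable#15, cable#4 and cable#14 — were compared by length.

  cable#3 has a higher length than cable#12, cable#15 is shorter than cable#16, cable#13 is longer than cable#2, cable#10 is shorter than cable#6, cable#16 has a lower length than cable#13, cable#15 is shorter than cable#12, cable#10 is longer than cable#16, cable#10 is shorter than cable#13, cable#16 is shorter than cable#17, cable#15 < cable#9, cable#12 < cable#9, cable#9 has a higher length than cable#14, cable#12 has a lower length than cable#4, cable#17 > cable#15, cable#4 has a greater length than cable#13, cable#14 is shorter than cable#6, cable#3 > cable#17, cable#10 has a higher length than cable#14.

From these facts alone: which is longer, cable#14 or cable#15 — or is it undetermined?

Following every chain through cable#14: above cable#14 we get cable#10, cable#13, cable#4, cable#6, cable#9.
cable#15 is not reached, and no chain runs the other way from cable#15 to cable#14.
So the given relations leave the order of cable#14 and cable#15 undetermined.

undetermined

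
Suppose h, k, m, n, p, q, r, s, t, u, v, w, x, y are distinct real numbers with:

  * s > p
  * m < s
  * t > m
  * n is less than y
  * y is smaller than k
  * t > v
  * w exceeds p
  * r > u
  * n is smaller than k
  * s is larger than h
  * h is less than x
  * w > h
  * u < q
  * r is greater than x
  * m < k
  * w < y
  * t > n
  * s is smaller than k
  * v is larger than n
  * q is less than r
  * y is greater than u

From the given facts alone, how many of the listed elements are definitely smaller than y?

From y the given relations immediately reach u, n, w.
From those, p, h — 5 in total.
No other element is forced below y by the given relations, so the count is 5.

5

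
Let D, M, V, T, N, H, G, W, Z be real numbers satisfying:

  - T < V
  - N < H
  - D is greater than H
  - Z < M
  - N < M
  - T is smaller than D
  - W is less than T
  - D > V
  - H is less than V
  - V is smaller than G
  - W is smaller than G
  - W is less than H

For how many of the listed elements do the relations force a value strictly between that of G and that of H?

1

The relations place H below G. An element lies strictly between them when it is forced above H and also forced below G.
Above H: {V, D}. Below G: {N, W, T, V}.
Intersection: {V} — 1.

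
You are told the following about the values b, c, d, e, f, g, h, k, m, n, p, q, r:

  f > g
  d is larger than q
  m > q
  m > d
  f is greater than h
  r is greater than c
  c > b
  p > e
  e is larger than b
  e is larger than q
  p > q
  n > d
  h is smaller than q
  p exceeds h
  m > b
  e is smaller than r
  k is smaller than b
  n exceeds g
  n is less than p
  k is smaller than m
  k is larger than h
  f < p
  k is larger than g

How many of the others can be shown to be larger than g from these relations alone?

9

The elements the relations force above g are k, b, e, f, c, m, n, p, r — no chain reaches any other.
That is 9.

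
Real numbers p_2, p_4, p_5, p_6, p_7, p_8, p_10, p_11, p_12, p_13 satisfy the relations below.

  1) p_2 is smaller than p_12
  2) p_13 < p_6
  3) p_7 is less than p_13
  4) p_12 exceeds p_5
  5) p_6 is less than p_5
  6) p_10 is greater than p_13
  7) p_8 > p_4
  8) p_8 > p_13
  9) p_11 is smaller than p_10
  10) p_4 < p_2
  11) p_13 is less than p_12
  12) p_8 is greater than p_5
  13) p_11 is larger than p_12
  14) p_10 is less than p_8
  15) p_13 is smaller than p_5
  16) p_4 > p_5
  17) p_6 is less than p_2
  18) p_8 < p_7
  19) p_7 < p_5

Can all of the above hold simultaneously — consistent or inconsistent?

We have p_8 < p_7 stated directly, yet also p_7 < p_13 < p_6 < p_5 < p_4 < p_2 < p_12 < p_11 < p_10 < p_8 by chaining the others — so p_7 < p_8. Contradiction.

inconsistent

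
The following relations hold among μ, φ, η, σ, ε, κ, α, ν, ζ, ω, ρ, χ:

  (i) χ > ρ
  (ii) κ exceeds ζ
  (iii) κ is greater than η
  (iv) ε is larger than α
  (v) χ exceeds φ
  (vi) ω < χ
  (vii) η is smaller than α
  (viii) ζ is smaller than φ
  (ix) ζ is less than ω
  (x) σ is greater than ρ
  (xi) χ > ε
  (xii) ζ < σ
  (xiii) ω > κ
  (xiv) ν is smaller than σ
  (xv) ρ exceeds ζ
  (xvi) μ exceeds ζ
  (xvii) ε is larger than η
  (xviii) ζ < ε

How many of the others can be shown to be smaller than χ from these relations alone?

8

The elements the relations force below χ are ζ, η, ρ, φ, κ, α, ε, ω — no chain reaches any other.
That is 8.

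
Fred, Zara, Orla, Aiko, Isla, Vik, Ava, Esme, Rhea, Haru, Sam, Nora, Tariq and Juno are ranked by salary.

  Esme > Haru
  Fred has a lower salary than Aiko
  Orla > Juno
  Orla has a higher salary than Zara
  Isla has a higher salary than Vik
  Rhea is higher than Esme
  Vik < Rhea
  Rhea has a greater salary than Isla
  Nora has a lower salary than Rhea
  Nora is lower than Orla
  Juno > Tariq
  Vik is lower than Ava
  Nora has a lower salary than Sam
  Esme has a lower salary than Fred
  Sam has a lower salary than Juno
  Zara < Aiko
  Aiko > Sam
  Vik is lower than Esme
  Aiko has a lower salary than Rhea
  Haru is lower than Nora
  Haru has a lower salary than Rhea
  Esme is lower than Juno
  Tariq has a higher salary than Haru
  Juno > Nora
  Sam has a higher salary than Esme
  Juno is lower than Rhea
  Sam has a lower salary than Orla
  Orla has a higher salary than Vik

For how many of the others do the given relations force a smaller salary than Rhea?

From Rhea the given relations immediately reach Haru, Vik, Isla, Esme, Nora, Aiko, Juno.
From those, Fred, Zara, Sam, Tariq — 11 in total.
No other element is forced below Rhea by the given relations, so the count is 11.

11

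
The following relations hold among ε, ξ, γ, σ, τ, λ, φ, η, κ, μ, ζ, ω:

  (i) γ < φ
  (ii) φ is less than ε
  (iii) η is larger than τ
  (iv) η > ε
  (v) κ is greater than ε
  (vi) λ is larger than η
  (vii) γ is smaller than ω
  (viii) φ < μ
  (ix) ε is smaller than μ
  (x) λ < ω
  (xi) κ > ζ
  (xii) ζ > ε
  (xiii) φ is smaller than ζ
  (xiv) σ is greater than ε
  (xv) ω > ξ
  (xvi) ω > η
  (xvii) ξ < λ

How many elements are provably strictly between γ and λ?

The relations place γ below λ. An element lies strictly between them when it is forced above γ and also forced below λ.
Above γ: {φ, ε, σ, η, ζ, κ, μ, ω}. Below λ: {τ, φ, ε, ξ, η}.
Intersection: {φ, ε, η} — 3.

3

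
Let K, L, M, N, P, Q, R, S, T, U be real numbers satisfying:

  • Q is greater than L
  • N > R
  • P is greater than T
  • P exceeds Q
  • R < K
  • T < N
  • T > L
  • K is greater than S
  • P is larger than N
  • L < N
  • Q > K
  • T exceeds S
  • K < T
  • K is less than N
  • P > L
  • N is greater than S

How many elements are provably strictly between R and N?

2

Chaining upward from R reaches: K, T, Q, P.
Chaining downward from N reaches: S, K, L, T.
Strictly between R and N are those in both lists: K, T — 2 elements.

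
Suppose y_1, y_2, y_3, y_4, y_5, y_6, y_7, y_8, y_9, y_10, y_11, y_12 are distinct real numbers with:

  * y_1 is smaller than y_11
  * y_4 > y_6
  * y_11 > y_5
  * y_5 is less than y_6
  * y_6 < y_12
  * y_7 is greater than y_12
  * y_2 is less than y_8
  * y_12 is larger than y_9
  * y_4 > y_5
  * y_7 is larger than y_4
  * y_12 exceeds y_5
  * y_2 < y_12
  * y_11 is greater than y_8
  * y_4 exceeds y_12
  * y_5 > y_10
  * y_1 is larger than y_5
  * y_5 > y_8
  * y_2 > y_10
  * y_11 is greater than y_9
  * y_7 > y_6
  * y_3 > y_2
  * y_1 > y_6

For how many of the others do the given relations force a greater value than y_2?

From y_2 the given relations immediately reach y_8, y_12, y_3.
From those, y_5, y_4, y_7, y_11 — 7 in total.
From those, y_6, y_1 — 9 in total.
Nothing else is reachable above y_2; 9 in all.

9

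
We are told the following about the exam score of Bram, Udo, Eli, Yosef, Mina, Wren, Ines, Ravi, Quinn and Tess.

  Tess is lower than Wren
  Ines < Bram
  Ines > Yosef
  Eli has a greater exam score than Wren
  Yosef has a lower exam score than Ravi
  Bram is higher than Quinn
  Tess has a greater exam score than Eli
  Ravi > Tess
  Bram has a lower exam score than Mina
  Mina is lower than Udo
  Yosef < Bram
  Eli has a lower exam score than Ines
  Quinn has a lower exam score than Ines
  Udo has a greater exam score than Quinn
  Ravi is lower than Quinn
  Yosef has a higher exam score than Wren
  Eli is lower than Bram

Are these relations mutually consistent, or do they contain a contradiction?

We have Wren < Eli stated directly, yet also Eli < Tess < Wren by chaining the others — so Eli < Wren. Contradiction.

inconsistent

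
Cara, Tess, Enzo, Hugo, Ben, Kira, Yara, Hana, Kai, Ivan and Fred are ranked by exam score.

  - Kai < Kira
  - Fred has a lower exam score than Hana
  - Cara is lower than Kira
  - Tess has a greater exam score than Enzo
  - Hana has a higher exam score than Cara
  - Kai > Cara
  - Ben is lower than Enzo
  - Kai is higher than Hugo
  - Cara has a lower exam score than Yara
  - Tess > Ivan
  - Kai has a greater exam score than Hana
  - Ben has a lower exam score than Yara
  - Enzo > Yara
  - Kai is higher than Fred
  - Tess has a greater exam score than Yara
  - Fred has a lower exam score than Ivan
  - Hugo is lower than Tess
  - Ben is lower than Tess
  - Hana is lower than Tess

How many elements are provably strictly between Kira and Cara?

2

The relations place Cara below Kira. An element lies strictly between them when it is forced above Cara and also forced below Kira.
Above Cara: {Yara, Hana, Enzo, Kai, Tess}. Below Kira: {Fred, Hugo, Hana, Kai}.
Intersection: {Hana, Kai} — 2.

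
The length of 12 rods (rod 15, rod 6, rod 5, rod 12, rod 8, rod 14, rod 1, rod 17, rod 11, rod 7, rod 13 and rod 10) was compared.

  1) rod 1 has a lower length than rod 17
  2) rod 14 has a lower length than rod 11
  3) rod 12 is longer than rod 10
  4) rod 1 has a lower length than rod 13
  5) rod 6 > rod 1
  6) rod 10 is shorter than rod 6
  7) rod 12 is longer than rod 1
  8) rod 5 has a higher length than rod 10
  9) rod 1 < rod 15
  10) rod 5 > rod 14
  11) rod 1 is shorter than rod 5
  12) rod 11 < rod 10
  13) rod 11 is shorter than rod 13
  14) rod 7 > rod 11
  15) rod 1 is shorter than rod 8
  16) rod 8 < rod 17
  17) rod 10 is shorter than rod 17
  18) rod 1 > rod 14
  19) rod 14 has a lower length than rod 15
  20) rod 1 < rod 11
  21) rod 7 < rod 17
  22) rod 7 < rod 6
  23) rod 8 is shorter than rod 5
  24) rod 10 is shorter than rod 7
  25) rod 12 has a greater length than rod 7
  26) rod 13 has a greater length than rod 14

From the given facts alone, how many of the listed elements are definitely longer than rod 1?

10

From rod 1 the given relations immediately reach rod 11, rod 15, rod 8, rod 5, rod 17, rod 6, rod 12, rod 13.
From those, rod 10, rod 7 — 10 in total.
Nothing else is reachable above rod 1; 10 in all.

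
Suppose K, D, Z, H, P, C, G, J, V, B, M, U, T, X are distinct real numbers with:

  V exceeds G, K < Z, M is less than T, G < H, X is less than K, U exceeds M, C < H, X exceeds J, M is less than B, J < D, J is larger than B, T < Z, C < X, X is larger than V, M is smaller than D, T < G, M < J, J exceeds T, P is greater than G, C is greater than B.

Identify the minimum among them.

M

B is not least since M < B; T is not least since M < T; J is not least since B < J; G is not least since T < G; C is not least since B < C; P is not least since G < P; V is not least since G < V; X is not least since J < X; H is not least since G < H; K is not least since X < K; D is not least since M < D; Z is not least since K < Z; U is not least since M < U.
Only M has nothing below it, so M is the minimum.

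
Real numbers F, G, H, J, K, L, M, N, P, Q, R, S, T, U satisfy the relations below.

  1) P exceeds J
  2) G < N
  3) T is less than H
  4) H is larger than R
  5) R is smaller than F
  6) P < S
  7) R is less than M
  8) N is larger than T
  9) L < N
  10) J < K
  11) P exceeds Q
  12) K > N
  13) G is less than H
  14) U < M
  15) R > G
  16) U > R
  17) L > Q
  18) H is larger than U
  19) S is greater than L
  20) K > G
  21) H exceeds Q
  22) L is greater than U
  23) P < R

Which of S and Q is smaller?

Q < P and P < R give Q < R.
Then R < U extends the chain to U.
With U < L: Q < P < R < U < L.
With L < S: Q < P < R < U < L < S.
So Q < S; Q is the smaller of the two.

Q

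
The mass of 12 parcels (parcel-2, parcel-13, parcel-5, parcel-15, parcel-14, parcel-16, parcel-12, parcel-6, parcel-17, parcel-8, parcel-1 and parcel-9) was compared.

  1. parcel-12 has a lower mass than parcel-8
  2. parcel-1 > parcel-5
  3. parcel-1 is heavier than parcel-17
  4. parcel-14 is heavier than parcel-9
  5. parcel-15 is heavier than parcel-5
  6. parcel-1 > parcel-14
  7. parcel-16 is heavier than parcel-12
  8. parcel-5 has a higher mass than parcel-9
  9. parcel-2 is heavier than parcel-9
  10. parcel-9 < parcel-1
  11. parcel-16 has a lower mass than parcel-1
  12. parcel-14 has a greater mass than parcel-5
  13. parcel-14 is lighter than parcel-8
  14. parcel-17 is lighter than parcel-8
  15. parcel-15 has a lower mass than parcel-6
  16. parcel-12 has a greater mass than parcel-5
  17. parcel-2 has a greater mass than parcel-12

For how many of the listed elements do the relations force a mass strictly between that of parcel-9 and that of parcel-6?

The relations place parcel-9 below parcel-6. An element lies strictly between them when it is forced above parcel-9 and also forced below parcel-6.
Above parcel-9: {parcel-5, parcel-14, parcel-12, parcel-16, parcel-8, parcel-15, parcel-1, parcel-2}. Below parcel-6: {parcel-5, parcel-15}.
Intersection: {parcel-5, parcel-15} — 2.

2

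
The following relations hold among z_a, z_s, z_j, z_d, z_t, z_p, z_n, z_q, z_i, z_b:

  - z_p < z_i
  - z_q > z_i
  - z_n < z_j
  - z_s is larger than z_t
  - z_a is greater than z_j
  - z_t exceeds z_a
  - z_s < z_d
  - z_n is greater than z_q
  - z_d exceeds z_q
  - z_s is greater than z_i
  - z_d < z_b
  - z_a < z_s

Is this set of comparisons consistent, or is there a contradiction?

The single ordering z_p < z_i < z_q < z_n < z_j < z_a < z_t < z_s < z_d < z_b satisfies every listed relation, so no contradiction arises.

consistent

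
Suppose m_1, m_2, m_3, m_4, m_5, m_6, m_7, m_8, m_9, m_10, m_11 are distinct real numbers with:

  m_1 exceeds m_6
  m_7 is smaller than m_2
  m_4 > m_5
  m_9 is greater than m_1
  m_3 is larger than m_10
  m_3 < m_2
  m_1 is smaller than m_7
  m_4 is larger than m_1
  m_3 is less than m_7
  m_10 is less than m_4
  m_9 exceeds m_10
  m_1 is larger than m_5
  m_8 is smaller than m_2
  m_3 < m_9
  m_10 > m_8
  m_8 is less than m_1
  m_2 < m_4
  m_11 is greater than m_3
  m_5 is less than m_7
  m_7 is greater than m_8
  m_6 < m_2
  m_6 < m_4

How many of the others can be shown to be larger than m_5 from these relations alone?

5

The elements the relations force above m_5 are m_1, m_7, m_2, m_4, m_9 — no chain reaches any other.
That is 5.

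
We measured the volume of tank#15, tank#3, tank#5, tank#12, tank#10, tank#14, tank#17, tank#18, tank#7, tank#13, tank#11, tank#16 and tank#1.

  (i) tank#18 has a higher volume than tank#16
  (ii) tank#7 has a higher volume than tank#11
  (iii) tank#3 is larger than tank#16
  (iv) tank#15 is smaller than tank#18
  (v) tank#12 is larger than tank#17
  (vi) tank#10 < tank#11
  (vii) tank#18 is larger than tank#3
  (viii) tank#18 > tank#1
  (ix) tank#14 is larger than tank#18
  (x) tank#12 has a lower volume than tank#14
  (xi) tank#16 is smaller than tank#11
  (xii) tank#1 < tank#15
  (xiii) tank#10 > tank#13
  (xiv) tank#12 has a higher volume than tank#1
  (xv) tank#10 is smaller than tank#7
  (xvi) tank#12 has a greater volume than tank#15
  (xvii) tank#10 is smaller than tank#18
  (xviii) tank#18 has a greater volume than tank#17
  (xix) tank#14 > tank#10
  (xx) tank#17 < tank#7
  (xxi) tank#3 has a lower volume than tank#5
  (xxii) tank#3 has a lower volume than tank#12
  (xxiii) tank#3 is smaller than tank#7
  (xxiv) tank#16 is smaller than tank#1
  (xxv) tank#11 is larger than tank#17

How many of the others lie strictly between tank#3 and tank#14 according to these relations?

Chaining upward from tank#3 reaches: tank#12, tank#7, tank#18, tank#5.
Chaining downward from tank#14 reaches: tank#16, tank#17, tank#13, tank#1, tank#10, tank#15, tank#12, tank#18.
Strictly between tank#3 and tank#14 are those in both lists: tank#12, tank#18 — 2 elements.

2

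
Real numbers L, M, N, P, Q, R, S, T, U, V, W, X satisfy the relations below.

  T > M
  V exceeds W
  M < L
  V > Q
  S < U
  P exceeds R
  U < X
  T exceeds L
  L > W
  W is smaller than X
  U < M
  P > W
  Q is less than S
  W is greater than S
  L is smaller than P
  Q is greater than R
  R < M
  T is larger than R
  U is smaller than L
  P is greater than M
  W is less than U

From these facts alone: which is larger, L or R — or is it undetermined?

L

R < Q and Q < S give R < S.
With S < W: R < Q < S < W.
Then W < U extends the chain to U.
Then U < M extends the chain to M.
Then M < L extends the chain to L.
So L is larger.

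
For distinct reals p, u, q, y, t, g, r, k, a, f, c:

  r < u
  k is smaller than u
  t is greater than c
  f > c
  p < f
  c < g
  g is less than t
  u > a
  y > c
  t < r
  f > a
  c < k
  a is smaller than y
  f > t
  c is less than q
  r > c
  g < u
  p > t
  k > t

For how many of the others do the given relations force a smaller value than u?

The elements the relations force below u are a, c, g, t, r, k — no chain reaches any other.
That is 6.

6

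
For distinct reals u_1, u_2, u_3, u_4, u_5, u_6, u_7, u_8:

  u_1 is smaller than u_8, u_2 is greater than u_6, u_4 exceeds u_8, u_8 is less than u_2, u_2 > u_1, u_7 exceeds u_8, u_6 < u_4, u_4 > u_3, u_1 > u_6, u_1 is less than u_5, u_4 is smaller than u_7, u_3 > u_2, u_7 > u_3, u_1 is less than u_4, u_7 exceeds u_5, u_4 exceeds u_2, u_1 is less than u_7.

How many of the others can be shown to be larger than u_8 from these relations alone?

Directly above u_8: u_2, u_4, u_7.
One step further: u_3 (4 so far).
Nothing else is reachable above u_8; 4 in all.

4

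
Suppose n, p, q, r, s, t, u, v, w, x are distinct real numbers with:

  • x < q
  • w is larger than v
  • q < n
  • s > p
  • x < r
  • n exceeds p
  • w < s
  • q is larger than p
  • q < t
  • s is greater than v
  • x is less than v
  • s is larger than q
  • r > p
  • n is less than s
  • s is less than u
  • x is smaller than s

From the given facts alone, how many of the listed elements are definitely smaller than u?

The elements the relations force below u are x, v, p, q, w, n, s — no chain reaches any other.
That is 7.

7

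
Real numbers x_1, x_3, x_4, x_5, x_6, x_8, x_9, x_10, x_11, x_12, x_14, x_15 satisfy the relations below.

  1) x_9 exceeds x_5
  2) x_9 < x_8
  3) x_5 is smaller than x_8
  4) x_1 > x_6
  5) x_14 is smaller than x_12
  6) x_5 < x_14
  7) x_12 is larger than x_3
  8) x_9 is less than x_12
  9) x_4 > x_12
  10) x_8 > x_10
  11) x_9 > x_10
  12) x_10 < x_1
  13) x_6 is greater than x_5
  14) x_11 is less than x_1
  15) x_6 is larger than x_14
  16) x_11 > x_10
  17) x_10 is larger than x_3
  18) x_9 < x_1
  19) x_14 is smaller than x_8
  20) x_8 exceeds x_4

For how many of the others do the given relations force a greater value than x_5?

7

From x_5 the given relations immediately reach x_9, x_14, x_6, x_8.
From those, x_12, x_1 — 6 in total.
From those, x_4 — 7 in total.
Nothing else is reachable above x_5; 7 in all.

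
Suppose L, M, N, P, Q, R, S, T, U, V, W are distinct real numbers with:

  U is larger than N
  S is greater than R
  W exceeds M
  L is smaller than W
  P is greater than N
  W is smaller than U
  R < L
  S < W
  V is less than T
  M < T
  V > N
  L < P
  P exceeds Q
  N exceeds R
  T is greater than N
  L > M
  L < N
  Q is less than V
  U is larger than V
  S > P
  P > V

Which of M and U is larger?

M < L < N < V < P < S < W < U, by transitivity through L, N, V, P, S, W.
So M < U; U is the larger of the two.

U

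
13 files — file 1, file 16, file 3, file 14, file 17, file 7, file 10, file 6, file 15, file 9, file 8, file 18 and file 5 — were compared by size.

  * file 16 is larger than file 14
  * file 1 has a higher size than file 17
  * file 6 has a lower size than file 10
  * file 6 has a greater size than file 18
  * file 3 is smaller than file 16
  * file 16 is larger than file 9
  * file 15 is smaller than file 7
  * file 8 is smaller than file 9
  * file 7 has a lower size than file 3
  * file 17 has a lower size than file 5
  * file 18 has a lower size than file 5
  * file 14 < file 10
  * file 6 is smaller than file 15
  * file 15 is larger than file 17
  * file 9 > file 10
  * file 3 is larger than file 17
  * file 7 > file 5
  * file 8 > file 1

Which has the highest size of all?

file 18 is not greatest since file 18 < file 5; file 17 is not greatest since file 17 < file 1; file 1 is not greatest since file 1 < file 8; file 6 is not greatest since file 6 < file 10; file 5 is not greatest since file 5 < file 7; file 8 is not greatest since file 8 < file 9; file 15 is not greatest since file 15 < file 7; file 14 is not greatest since file 14 < file 16; file 10 is not greatest since file 10 < file 9; file 7 is not greatest since file 7 < file 3; file 9 is not greatest since file 9 < file 16; file 3 is not greatest since file 3 < file 16.
Only file 16 has nothing above it, so file 16 is the highest size.

file 16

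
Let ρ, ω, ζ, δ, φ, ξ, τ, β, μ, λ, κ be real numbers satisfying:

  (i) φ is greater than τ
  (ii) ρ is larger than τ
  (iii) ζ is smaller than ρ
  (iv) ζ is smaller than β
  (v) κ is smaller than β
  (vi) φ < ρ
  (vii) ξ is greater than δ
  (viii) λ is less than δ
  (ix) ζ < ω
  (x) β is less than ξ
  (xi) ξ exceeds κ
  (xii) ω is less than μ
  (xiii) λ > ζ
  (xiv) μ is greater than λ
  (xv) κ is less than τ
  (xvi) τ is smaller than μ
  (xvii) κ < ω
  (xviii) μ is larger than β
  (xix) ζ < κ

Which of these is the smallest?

Chaining upward from ζ: directly above it, λ, κ, ρ, ω, β; then τ, δ, μ, ξ; then φ.
That covers every other element, and nothing is given below ζ, so ζ is the smallest.

ζ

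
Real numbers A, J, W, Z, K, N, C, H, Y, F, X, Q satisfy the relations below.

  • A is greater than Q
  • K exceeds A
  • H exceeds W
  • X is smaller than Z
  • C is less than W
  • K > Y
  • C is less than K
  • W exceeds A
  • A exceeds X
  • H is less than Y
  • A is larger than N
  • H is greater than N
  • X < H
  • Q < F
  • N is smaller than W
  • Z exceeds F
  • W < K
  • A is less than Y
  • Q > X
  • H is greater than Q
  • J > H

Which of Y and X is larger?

Chaining the given relations: X < Q < A < W < H < Y.
So X < Y; Y is the larger of the two.

Y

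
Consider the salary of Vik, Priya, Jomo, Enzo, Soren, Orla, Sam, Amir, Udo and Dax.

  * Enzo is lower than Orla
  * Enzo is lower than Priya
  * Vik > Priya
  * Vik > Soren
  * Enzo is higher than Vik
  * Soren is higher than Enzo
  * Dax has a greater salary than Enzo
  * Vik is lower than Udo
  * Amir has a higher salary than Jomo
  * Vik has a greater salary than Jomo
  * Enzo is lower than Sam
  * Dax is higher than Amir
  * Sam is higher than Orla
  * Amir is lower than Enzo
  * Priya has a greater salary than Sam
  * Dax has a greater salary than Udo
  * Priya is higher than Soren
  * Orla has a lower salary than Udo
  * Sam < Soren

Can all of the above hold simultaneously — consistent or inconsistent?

inconsistent

Chaining the given relations yields Enzo < Orla < Sam < Soren < Priya < Vik, so Enzo < Vik. But one relation states Vik < Enzo. These cannot both hold.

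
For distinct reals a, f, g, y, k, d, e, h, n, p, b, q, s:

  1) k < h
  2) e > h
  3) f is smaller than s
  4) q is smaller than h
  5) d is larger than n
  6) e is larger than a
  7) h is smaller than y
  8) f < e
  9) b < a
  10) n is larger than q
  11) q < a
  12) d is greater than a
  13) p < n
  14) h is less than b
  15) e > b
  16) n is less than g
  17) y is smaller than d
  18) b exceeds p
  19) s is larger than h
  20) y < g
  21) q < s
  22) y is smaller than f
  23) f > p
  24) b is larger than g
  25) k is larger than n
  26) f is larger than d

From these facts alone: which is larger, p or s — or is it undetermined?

s

The relevant relations are p < n; n < k; k < h; h < y; y < g; g < b; b < a; a < d; d < f; f < s.
Together: p < n < k < h < y < g < b < a < d < f < s.
So s is larger.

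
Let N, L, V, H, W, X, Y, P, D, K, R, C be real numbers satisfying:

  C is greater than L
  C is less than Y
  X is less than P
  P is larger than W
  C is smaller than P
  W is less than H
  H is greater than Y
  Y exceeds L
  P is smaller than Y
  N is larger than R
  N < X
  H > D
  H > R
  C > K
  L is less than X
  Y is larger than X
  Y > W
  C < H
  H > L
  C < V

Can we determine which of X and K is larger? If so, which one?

Following every chain through K: above K we get C, P, Y, V, H.
X is not reached, and no chain runs the other way from X to K.
So the given relations leave the order of K and X undetermined.

undetermined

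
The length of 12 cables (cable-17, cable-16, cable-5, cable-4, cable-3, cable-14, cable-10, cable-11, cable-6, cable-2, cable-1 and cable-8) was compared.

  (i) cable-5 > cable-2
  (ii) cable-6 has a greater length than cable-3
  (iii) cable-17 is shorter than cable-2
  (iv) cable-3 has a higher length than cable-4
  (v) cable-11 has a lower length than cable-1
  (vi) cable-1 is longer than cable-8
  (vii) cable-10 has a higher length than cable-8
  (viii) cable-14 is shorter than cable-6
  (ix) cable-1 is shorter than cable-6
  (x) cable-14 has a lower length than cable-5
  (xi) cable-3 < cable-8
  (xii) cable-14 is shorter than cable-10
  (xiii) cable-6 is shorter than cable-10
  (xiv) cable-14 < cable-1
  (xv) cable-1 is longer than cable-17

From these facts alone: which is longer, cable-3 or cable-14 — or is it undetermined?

undetermined

Following every chain through cable-14: above cable-14 we get cable-5, cable-1, cable-6, cable-10.
cable-3 is not reached, and no chain runs the other way from cable-3 to cable-14.
So the given relations leave the order of cable-14 and cable-3 undetermined.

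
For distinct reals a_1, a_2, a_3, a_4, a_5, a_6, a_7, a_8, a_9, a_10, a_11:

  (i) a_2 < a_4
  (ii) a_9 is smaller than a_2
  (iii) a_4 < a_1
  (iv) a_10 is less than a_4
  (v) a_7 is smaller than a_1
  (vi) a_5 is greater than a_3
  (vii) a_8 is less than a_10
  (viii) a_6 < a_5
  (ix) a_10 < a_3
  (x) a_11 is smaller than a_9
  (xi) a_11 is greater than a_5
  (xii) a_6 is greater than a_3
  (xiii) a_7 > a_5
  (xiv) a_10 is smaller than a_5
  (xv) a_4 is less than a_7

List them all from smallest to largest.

Nothing is placed below a_8, so it is least; from there a_8 < a_10; a_10 < a_3; a_3 < a_6; a_6 < a_5; a_5 < a_11; a_11 < a_9; a_9 < a_2; a_2 < a_4; a_4 < a_7; a_7 < a_1, each given directly.

a_8 < a_10 < a_3 < a_6 < a_5 < a_11 < a_9 < a_2 < a_4 < a_7 < a_1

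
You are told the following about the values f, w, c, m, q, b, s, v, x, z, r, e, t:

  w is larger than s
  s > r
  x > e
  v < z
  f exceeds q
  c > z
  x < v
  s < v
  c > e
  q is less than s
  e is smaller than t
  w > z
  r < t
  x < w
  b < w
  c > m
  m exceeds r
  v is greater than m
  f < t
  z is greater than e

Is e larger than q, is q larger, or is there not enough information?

undetermined

Following every chain through q: above q we get s, f, v, z, t, c, w.
e is not reached, and no chain runs the other way from e to q.
So the given relations leave the order of q and e undetermined.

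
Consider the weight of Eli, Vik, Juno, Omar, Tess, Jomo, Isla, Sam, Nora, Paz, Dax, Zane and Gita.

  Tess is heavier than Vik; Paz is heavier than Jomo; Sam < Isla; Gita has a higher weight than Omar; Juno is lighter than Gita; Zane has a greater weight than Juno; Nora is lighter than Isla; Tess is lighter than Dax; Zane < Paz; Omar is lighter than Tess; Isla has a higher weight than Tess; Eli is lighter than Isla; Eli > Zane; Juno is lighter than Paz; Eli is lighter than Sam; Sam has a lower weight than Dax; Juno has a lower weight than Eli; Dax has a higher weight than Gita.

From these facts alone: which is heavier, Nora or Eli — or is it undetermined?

undetermined

Following every chain through Nora: above Nora we get Isla.
Eli is not reached, and no chain runs the other way from Eli to Nora.
So the given relations leave the order of Nora and Eli undetermined.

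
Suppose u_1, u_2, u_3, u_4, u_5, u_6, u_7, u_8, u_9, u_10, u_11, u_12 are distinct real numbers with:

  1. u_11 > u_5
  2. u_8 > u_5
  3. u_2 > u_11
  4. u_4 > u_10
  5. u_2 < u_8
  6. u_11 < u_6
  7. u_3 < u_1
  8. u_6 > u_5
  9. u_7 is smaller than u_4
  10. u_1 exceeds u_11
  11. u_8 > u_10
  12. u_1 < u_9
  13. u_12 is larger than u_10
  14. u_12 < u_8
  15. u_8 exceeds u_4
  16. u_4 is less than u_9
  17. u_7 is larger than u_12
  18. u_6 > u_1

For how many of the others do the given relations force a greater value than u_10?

The elements the relations force above u_10 are u_12, u_7, u_4, u_8, u_9 — no chain reaches any other.
That is 5.

5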